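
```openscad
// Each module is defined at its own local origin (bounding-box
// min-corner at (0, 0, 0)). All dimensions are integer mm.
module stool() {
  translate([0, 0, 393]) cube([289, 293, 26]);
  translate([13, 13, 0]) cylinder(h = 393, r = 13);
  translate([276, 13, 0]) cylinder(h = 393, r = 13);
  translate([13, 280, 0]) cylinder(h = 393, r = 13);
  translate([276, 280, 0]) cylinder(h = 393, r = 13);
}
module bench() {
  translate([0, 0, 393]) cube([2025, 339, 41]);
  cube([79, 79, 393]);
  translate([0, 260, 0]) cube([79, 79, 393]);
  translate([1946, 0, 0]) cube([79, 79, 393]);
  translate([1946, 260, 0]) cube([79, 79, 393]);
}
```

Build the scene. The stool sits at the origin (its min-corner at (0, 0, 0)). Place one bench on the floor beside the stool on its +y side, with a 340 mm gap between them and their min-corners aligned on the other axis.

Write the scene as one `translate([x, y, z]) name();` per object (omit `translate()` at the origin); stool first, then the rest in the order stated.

stool();
translate([0, 633, 0]) bench();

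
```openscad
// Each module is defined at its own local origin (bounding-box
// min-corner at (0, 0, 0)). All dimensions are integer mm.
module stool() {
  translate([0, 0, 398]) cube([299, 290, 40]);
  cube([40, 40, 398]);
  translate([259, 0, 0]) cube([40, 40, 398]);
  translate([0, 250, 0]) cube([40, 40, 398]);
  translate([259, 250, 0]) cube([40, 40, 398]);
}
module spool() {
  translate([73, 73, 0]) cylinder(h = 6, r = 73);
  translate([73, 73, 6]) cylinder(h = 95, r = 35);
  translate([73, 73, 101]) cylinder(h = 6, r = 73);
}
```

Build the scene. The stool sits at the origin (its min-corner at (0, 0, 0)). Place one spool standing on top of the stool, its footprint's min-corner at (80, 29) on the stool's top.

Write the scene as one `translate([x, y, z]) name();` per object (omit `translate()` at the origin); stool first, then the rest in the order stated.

stool();
translate([80, 29, 438]) spool();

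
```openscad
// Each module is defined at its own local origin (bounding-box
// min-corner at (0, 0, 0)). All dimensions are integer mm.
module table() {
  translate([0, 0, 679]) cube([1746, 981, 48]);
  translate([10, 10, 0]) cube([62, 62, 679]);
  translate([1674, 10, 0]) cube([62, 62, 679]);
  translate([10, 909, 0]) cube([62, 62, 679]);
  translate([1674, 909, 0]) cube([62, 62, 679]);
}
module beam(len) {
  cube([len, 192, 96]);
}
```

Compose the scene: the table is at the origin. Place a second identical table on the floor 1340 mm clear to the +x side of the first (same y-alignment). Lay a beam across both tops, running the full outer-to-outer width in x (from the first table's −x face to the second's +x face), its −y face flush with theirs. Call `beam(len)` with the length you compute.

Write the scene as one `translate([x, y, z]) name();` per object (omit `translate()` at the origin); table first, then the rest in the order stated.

table();
translate([3086, 0, 0]) table();
translate([0, 0, 727]) beam(4832);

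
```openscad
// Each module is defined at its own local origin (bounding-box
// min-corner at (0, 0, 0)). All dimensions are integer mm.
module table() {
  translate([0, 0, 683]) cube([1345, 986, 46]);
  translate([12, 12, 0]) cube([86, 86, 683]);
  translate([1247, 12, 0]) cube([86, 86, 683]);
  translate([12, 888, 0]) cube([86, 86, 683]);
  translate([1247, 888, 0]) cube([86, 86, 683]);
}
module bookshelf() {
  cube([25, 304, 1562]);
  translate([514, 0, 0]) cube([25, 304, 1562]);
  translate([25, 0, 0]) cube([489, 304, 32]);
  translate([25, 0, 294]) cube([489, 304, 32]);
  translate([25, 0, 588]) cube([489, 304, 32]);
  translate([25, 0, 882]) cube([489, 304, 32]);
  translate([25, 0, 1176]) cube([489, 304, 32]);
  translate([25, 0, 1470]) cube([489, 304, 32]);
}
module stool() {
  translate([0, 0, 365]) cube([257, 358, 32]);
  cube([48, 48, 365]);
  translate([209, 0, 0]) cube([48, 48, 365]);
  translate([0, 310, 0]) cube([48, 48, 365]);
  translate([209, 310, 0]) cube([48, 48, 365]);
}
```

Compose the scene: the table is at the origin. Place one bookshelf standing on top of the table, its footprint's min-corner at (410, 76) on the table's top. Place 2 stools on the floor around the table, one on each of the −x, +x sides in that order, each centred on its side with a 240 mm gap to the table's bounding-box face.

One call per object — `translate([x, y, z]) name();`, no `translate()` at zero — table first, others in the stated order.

table();
translate([410, 76, 729]) bookshelf();
translate([-497, 314, 0]) stool();
translate([1585, 314, 0]) stool();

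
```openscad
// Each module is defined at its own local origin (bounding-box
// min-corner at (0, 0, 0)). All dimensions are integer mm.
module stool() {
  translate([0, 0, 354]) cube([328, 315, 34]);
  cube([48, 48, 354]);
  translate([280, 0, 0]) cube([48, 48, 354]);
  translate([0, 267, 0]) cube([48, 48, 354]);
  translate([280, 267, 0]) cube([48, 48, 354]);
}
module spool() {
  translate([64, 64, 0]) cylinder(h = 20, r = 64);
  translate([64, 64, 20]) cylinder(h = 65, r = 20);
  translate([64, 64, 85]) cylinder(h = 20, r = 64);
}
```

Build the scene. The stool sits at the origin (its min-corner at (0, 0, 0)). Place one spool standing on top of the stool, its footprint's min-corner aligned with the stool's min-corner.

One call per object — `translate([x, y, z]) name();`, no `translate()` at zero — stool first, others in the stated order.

stool();
translate([0, 0, 388]) spool();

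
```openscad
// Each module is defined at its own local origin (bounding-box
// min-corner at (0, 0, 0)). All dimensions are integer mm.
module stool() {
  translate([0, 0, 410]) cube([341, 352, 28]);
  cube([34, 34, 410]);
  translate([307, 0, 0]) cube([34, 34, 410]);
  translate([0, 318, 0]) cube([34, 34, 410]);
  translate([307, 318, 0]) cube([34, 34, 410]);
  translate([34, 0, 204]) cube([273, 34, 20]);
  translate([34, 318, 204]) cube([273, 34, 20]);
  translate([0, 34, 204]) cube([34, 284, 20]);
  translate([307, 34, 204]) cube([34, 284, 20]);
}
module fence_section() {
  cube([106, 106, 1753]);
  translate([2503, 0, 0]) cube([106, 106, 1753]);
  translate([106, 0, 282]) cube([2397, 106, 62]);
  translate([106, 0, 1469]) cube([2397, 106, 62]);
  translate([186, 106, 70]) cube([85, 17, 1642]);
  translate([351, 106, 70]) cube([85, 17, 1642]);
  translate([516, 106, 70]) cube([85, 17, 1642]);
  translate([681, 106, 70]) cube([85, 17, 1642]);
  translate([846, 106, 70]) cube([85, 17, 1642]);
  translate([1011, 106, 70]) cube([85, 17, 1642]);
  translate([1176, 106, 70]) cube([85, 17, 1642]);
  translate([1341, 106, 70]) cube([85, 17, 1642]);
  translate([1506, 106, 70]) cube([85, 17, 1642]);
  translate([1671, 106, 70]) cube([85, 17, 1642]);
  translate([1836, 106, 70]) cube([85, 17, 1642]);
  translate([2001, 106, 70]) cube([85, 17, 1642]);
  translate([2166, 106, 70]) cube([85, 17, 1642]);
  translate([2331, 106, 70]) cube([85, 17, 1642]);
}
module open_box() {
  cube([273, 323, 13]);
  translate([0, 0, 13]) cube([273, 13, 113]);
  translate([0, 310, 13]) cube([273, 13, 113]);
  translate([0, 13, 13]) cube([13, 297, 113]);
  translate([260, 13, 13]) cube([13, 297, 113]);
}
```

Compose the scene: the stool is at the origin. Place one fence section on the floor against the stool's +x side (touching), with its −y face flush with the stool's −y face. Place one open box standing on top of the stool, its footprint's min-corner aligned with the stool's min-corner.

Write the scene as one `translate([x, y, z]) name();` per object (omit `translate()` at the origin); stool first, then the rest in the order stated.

stool();
translate([341, 0, 0]) fence_section();
translate([0, 0, 438]) open_box();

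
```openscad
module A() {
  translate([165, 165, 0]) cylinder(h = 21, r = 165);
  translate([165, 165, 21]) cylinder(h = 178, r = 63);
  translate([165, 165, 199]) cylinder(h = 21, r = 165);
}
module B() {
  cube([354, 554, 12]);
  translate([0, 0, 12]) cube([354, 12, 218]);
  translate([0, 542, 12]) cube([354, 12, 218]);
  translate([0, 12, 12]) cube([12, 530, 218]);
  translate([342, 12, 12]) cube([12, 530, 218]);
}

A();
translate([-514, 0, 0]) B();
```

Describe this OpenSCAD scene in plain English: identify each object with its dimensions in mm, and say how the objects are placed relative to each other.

A is a spool: two coaxial disc flanges of radius 165 mm and thickness 21 mm, joined by a core cylinder of radius 63 mm and height 178 mm. The lower flange rests on z = 0 and the three cylinders share a vertical axis.

B is an open-topped rectangular box: outside dimensions 354×554×230 mm, with a uniform wall and base thickness of 12 mm. The base is a full 354×554 slab on the floor; four walls sit on top of the base. The front and back walls (the −y and +y sides) span the full width; the two side walls fit between them.

The open box is on the floor beside the spool on its −x side.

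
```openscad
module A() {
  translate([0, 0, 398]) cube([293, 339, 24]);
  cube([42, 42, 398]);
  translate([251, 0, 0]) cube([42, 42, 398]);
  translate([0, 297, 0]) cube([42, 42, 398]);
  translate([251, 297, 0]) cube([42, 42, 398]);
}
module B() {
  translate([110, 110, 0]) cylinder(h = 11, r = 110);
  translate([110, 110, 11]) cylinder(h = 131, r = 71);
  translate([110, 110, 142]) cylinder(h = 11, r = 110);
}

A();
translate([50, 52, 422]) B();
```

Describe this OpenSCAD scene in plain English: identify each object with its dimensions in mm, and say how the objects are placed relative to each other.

A is a four-legged stool. The seat is 293×339 mm, 24 mm thick, top at z = 422 mm. It stands on four square legs, each 42×42 mm in cross-section, from z = 0 to the seat underside, each flush with a corner of the seat.

B is a spool: two coaxial disc flanges of radius 110 mm and thickness 11 mm, joined by a core cylinder of radius 71 mm and height 131 mm. The lower flange rests on z = 0 and the three cylinders share a vertical axis.

The spool is on top of the stool.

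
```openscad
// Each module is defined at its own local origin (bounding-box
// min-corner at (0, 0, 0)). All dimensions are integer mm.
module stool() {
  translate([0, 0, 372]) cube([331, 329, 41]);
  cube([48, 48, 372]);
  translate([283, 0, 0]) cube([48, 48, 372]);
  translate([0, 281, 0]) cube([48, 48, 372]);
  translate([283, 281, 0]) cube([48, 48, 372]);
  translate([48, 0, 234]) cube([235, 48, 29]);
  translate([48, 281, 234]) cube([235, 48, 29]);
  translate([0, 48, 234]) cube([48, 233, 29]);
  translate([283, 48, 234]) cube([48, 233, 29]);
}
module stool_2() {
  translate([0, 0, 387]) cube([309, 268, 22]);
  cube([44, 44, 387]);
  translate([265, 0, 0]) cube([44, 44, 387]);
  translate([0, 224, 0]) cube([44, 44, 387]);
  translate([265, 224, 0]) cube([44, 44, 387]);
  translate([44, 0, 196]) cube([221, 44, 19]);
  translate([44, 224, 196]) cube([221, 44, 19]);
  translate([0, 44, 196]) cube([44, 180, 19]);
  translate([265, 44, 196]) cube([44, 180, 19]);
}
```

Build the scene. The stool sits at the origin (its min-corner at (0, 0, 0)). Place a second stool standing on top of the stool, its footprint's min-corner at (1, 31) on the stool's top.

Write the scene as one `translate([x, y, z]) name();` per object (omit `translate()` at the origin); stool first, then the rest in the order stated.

stool();
translate([1, 31, 413]) stool_2();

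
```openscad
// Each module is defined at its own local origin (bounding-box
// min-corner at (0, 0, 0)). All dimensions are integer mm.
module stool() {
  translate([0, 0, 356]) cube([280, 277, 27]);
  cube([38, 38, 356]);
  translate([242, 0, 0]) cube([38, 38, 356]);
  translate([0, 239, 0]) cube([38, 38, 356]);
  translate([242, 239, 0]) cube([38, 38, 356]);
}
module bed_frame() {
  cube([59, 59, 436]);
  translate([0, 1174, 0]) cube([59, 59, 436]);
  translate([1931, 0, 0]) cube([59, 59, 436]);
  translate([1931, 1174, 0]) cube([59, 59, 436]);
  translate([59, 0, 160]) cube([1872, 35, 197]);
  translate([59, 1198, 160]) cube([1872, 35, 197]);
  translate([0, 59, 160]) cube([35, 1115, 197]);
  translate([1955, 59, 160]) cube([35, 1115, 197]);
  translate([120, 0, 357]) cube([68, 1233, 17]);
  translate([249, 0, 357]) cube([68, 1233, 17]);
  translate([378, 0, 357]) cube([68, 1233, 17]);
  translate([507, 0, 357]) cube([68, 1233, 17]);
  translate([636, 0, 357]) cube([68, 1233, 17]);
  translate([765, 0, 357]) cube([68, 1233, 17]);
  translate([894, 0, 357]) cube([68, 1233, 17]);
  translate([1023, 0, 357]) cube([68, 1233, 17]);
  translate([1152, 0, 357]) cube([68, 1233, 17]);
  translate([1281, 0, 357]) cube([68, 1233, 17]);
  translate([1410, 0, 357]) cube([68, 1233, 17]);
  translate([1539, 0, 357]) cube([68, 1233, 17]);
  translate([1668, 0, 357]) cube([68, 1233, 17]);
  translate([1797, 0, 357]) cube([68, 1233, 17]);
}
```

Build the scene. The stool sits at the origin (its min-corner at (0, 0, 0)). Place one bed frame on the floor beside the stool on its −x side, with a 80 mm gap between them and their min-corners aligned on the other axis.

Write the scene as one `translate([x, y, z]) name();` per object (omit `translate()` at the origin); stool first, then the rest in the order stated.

stool();
translate([-2070, 0, 0]) bed_frame();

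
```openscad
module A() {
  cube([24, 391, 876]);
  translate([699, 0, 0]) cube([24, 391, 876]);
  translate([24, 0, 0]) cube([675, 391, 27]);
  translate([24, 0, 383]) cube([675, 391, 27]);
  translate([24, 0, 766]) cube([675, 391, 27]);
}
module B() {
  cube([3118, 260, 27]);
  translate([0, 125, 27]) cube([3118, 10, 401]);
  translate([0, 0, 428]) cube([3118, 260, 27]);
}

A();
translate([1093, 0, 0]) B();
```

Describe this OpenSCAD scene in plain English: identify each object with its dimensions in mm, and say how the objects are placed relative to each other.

A is an open bookshelf. Two side panels, each 24 mm thick, 391 mm deep and 876 mm tall, stand 723 mm apart (outside-to-outside). Between them sit 3 shelves, each 27 mm thick and 391 mm deep, spanning the full gap between the sides. The bottom shelf rests on the floor (its underside at z = 0) and the clear gap between one shelf's top and the next shelf's underside is 356 mm.

B is an I-beam lying along x, 3118 mm long. Overall section height 455 mm. Two flanges 260 mm wide (y) and 27 mm thick, one on the floor and one at the top; a web 10 mm thick runs between them, centred on the flange width.

The I-beam is on the floor beside the bookshelf on its +x side.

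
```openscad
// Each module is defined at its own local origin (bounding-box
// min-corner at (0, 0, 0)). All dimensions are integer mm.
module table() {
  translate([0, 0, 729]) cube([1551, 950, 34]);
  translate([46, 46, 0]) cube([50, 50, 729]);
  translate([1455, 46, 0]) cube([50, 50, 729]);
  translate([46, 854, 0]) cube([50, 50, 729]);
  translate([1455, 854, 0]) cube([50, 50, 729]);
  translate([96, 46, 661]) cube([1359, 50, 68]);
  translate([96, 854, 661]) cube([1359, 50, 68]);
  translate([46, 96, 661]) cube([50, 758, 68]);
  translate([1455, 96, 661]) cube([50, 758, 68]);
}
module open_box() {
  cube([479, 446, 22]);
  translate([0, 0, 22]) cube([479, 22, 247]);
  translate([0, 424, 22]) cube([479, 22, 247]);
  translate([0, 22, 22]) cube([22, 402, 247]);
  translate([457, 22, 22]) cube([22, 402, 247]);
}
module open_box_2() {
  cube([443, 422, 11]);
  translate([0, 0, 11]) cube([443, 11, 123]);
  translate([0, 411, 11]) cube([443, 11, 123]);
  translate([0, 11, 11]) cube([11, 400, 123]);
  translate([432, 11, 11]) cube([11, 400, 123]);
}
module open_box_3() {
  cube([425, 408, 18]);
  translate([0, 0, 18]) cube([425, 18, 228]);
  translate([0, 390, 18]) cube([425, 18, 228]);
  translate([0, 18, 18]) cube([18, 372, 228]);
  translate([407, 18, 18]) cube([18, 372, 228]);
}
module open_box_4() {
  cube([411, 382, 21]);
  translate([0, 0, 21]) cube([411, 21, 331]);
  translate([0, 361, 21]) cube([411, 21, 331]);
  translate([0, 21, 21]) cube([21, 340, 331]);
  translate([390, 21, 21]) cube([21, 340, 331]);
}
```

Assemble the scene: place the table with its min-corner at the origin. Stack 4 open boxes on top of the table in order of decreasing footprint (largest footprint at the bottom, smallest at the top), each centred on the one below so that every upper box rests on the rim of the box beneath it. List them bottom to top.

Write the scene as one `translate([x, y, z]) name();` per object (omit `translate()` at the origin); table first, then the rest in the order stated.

table();
translate([536, 252, 763]) open_box();
translate([554, 264, 1032]) open_box_2();
translate([563, 271, 1166]) open_box_3();
translate([570, 284, 1412]) open_box_4();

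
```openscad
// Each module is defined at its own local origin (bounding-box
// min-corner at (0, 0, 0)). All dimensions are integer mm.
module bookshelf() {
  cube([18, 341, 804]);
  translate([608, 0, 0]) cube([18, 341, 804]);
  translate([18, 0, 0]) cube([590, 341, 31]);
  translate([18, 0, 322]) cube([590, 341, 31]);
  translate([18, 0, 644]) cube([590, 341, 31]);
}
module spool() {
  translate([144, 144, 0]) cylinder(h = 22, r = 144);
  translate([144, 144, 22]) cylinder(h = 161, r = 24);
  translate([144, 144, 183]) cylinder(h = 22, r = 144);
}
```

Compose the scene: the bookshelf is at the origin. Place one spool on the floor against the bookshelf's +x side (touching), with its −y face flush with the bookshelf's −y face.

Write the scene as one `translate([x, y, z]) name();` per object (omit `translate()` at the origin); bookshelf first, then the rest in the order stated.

bookshelf();
translate([626, 0, 0]) spool();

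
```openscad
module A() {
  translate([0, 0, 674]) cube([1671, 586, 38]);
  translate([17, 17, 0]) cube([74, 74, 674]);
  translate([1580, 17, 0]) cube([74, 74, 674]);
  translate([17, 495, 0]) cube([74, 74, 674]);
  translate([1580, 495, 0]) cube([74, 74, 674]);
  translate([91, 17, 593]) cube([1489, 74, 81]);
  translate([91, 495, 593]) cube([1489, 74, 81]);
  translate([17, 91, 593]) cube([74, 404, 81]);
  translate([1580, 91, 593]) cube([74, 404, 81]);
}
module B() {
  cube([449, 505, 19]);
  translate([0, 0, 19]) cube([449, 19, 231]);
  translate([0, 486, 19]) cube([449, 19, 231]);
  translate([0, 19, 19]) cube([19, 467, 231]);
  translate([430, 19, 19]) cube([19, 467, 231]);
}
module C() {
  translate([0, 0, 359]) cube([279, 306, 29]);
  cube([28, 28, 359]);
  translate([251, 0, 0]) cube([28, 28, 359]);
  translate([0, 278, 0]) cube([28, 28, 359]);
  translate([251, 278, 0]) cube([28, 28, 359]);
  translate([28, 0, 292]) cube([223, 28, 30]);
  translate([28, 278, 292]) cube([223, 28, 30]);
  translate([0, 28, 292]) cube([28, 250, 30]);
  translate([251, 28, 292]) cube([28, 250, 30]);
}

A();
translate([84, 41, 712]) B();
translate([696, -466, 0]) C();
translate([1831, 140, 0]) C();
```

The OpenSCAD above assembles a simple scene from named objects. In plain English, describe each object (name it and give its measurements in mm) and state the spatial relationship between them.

A is a rectangular dining table. The top is 1671×586×38 mm with its upper surface at z = 712 mm. It stands on four 74×74 mm square legs, each inset 17 mm from the nearest pair of top edges, running from the floor to the underside of the top. Four apron rails, 74 mm thick and 81 mm tall, run between adjacent legs with their top edges flush with the underside of the top and their outer faces flush with the legs' outer faces.

B is an open storage box with external size 449×505×250 mm and wall thickness 19 mm (the base is also 19 mm thick). The base covers the whole footprint; the four walls stand on the base, with the y-facing walls full-width and the x-facing walls fitting between their inner faces.

C is a four-legged stool. The seat is a 279×306×29 mm slab whose top surface is at z = 388 mm; four square legs, each 28×28 mm in cross-section, run from the floor (z = 0) to the underside of the seat, each flush with a corner of the seat. Four stretchers, 28 mm wide and 30 mm tall, connect adjacent legs with their undersides at z = 292 mm, each running between the inner faces of the legs it joins and aligned with the legs' outer faces on the other axis.

The open box is on top of the table. Two stools sit around the table at the −y, +x sides.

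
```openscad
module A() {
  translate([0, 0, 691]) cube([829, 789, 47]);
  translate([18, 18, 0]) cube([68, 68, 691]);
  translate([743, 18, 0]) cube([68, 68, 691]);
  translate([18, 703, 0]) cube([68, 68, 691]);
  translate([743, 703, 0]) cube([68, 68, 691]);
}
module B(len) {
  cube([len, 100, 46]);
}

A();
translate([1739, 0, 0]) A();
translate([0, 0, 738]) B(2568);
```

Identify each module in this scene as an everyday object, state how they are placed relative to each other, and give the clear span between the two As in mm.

Second table starts at x = 1739; first ends at x = 829; clear span = 1739 − 829 = 910 mm.

A is a table. B is a beam. A beam spans the tops of two tables. The clear span between the two tables is 910 mm.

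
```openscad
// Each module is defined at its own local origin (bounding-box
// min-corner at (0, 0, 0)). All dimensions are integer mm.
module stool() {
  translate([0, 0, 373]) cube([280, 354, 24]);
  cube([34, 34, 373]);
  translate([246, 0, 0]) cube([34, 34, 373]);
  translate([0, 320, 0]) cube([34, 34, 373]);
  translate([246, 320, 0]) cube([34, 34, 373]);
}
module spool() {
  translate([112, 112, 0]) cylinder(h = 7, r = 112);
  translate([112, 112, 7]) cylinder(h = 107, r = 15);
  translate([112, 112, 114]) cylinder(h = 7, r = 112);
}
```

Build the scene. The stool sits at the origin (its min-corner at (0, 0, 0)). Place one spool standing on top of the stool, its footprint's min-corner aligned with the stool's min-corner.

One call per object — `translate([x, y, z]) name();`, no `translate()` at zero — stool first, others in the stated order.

stool();
translate([0, 0, 397]) spool();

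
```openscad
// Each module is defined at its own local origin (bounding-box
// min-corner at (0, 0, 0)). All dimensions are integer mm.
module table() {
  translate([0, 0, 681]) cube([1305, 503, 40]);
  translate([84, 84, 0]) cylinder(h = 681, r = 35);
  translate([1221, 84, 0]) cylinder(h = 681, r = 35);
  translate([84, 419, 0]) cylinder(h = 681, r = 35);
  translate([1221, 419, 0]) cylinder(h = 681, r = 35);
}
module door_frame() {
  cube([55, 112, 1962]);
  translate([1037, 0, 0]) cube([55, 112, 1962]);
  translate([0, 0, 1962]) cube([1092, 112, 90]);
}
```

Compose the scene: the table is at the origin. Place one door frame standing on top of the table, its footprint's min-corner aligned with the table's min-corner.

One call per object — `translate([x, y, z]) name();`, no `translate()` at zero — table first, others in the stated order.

table();
translate([0, 0, 721]) door_frame();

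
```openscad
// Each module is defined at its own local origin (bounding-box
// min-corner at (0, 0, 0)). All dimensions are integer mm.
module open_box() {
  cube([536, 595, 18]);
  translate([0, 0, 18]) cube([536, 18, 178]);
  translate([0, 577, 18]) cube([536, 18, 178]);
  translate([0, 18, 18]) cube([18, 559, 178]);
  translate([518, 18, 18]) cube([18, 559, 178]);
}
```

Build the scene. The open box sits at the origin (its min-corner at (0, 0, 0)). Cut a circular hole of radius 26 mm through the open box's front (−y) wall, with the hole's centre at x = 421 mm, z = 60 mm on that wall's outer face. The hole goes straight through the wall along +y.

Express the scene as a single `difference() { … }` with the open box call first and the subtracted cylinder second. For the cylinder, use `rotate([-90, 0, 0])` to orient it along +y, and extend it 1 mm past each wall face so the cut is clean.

difference() {
  open_box();
  translate([421, -1, 60]) rotate([-90, 0, 0]) cylinder(h = 20, r = 26);
}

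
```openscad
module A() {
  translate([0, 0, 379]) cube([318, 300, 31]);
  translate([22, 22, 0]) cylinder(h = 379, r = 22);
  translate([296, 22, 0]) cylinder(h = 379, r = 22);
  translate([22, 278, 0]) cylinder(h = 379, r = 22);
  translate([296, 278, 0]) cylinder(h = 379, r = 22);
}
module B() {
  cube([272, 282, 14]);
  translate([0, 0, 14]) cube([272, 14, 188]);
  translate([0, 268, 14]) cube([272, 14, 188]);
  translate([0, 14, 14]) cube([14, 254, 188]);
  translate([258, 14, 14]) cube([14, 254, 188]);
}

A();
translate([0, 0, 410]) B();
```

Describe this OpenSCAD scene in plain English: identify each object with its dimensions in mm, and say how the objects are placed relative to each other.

A is a four-legged stool. The seat is a 318×300×31 mm slab whose top surface is at z = 410 mm; four round legs, each 44 mm in diameter, run from the floor (z = 0) to the underside of the seat, each leg's axis is inset half a diameter from the nearest pair of seat edges (so the leg's bounding box is flush with the corner).

B is an open storage box with external size 272×282×202 mm and wall thickness 14 mm (the base is also 14 mm thick). The base covers the whole footprint; the four walls stand on the base, with the y-facing walls full-width and the x-facing walls fitting between their inner faces.

The open box is on top of the stool.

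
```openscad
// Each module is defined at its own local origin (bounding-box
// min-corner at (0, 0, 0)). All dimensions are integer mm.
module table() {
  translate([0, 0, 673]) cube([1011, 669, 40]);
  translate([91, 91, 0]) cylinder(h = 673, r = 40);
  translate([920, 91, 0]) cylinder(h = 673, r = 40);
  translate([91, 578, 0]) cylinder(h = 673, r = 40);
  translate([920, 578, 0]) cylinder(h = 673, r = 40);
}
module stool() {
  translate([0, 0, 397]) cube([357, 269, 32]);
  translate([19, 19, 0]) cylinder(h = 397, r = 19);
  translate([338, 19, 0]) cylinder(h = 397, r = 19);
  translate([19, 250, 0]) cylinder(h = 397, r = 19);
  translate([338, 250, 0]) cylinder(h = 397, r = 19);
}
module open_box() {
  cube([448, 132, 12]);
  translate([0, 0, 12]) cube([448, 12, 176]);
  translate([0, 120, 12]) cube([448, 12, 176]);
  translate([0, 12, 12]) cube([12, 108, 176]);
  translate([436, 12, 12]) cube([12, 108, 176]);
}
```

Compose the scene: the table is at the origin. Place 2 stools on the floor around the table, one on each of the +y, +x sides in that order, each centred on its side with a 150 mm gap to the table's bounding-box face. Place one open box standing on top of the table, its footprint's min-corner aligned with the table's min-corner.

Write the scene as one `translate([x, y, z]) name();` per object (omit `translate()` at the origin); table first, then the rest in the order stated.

table();
translate([327, 819, 0]) stool();
translate([1161, 200, 0]) stool();
translate([0, 0, 713]) open_box();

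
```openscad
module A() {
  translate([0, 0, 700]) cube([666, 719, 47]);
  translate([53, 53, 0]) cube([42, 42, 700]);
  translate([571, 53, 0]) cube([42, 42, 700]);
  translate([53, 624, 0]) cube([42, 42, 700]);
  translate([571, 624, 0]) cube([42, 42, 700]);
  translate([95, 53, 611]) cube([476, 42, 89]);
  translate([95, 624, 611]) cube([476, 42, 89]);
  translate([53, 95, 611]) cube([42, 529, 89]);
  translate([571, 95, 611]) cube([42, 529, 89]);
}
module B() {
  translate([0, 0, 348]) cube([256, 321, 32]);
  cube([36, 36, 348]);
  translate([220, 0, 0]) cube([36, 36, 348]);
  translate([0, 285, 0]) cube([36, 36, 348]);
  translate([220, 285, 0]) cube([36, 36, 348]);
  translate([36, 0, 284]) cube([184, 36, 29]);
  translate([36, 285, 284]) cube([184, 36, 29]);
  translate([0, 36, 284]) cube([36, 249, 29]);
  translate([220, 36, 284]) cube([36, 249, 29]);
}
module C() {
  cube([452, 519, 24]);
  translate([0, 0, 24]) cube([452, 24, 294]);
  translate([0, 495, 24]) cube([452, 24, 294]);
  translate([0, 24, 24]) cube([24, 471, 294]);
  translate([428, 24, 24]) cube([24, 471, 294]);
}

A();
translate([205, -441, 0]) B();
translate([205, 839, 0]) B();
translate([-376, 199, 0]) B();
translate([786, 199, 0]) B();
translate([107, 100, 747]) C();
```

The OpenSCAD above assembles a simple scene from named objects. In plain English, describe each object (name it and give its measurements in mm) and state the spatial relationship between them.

A is a table with a 666×719 mm rectangular top, 47 mm thick, top surface at z = 747 mm, supported by four 42×42 mm square legs, each inset 53 mm from the nearest pair of top edges, running from the floor. Four apron rails, 42 mm thick and 89 mm tall, run between adjacent legs with their top edges flush with the underside of the top and their outer faces flush with the legs' outer faces.

B is a four-legged stool. The seat is 256×321 mm, 32 mm thick, top at z = 380 mm. It stands on four square legs, each 36×36 mm in cross-section, from z = 0 to the seat underside, each flush with a corner of the seat. Four stretchers, 36 mm wide and 29 mm tall, connect adjacent legs with their undersides at z = 284 mm, each running between the inner faces of the legs it joins and aligned with the legs' outer faces on the other axis.

C is an open-topped rectangular box: outside dimensions 452×519×318 mm, with a uniform wall and base thickness of 24 mm. The base is a full 452×519 slab on the floor; four walls sit on top of the base. The front and back walls (the −y and +y sides) span the full width; the two side walls fit between them.

Four stools sit around the table at the −y, +y, −x, +x sides. The open box is on top of the table, centred.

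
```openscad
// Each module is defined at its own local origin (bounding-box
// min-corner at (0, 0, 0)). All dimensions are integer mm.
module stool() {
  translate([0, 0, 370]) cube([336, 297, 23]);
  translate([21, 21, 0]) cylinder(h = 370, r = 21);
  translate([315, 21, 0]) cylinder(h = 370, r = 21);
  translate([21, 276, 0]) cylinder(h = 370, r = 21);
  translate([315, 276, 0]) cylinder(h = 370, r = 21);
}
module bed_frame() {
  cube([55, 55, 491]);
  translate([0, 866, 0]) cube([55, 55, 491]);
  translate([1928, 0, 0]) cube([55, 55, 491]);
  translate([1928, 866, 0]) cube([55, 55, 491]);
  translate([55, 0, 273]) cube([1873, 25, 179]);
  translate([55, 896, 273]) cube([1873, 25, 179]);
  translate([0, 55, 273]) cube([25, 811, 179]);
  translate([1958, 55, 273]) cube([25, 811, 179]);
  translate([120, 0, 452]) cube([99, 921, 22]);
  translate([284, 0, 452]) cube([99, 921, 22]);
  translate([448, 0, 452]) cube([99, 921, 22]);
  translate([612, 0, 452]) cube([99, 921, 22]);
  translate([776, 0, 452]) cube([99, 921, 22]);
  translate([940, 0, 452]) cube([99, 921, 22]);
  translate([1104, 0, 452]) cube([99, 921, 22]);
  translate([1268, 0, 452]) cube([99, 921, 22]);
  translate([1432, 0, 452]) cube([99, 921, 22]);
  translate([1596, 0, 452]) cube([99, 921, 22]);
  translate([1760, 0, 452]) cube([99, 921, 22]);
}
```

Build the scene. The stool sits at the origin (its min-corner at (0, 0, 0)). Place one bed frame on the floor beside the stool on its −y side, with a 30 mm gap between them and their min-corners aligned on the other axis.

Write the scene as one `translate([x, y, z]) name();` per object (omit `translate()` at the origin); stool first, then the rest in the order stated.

stool();
translate([0, -951, 0]) bed_frame();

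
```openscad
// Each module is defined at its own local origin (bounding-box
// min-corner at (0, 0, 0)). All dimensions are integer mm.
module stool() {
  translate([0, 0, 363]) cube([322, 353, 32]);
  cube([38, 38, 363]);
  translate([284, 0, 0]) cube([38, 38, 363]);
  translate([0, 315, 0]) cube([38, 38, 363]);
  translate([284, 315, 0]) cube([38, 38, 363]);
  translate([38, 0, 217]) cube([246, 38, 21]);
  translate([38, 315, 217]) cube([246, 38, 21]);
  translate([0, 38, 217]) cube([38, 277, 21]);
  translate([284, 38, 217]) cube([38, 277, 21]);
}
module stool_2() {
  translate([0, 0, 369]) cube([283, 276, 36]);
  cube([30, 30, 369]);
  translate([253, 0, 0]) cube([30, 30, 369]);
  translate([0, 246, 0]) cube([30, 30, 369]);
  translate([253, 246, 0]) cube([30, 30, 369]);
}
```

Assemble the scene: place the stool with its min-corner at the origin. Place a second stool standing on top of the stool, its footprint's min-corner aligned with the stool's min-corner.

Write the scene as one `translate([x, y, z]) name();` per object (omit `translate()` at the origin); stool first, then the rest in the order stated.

stool();
translate([0, 0, 395]) stool_2();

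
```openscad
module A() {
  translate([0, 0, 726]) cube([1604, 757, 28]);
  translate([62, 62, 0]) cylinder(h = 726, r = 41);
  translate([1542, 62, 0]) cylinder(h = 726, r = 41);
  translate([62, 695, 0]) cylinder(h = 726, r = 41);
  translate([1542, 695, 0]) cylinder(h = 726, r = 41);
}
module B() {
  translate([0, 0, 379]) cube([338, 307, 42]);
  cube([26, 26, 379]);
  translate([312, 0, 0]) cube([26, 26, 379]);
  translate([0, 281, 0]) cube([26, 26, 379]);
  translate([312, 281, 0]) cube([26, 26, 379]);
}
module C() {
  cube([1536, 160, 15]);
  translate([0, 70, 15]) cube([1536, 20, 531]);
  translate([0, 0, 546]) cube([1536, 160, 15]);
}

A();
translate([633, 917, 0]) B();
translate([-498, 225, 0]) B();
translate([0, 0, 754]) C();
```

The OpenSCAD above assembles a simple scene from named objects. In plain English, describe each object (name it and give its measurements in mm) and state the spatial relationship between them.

A is a rectangular dining table. The top is 1604×757×28 mm with its upper surface at z = 754 mm. It stands on four round legs of 82 mm diameter, each leg's bounding box inset 21 mm from the nearest pair of top edges, running from the floor to the underside of the top.

B is a simple wooden stool: a rectangular seat 338 mm (x) by 307 mm (y), 42 mm thick, top face at z = 421 mm, on four square legs, each 26×26 mm in cross-section. The legs rest on z = 0, each flush with a corner of the seat.

C is an I-beam lying along x, 1536 mm long. Overall section height 561 mm. Two flanges 160 mm wide (y) and 15 mm thick, one on the floor and one at the top; a web 20 mm thick runs between them, centred on the flange width.

Two stools sit around the table at the +y, −x sides. The I-beam is on top of the table.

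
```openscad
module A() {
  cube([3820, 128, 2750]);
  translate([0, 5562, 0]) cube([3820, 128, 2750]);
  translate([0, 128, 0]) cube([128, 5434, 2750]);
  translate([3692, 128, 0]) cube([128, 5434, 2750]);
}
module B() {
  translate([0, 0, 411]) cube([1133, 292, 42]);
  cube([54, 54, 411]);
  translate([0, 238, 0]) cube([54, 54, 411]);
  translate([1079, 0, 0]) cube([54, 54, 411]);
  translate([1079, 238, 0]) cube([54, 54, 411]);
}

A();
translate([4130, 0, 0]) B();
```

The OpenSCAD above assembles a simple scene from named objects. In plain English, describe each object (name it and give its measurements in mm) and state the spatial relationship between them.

A is a box-shaped house frame (walls only): outside footprint 3820×5690 mm, wall height 2750 mm, wall thickness 128 mm. The two y-facing walls run the full x-width; the two x-facing walls fit between the inner faces of the y-facing walls.

B is a long wooden bench with a 1133 mm (x) × 292 mm (y) seat, 42 mm thick, its top surface 453 mm above the floor. Four 54 mm square legs at the seat corners, flush with the edges, run from z = 0 to the seat underside.

The bench is on the floor beside the house frame on its +x side.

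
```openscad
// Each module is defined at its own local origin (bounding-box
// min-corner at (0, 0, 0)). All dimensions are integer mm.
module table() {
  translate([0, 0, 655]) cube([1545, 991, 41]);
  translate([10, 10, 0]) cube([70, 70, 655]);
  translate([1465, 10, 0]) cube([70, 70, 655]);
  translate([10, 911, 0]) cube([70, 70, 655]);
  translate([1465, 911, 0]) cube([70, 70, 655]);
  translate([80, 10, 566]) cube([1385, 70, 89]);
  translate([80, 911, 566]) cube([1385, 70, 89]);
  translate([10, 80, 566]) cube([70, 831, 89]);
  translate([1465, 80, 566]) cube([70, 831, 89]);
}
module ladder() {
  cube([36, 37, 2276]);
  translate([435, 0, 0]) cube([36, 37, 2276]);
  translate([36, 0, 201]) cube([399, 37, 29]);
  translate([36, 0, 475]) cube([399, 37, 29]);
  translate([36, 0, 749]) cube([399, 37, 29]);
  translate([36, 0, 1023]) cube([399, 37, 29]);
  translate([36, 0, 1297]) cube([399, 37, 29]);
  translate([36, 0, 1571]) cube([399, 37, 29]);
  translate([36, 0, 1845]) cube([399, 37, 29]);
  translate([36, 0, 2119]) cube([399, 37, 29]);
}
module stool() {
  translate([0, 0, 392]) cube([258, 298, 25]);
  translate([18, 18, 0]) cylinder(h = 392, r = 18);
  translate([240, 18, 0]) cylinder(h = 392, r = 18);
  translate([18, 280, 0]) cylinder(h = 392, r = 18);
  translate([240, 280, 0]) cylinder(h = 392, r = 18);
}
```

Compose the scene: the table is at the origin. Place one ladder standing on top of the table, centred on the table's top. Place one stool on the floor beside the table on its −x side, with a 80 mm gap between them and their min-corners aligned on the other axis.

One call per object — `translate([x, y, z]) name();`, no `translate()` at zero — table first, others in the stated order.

table();
translate([537, 477, 696]) ladder();
translate([-338, 0, 0]) stool();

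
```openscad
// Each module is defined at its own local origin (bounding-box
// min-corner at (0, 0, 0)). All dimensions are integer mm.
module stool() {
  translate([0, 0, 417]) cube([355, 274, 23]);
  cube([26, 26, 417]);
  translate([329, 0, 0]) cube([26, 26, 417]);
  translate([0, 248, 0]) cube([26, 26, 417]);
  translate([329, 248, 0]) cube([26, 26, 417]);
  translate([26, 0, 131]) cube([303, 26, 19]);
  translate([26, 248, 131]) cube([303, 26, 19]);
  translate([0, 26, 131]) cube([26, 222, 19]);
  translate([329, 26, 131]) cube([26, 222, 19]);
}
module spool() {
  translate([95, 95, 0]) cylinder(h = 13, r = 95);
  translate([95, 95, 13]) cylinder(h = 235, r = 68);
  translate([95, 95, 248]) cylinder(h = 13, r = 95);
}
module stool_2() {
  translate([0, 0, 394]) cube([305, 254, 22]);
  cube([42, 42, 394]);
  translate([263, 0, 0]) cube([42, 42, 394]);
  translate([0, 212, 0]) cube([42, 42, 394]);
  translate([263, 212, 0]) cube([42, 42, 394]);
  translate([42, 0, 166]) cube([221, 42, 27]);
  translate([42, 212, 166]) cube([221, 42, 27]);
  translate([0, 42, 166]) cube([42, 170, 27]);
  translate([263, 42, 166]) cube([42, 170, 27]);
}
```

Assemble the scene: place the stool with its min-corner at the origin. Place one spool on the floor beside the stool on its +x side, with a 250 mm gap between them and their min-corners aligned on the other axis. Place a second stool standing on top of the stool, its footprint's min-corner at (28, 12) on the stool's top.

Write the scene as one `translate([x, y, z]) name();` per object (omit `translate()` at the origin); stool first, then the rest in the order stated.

stool();
translate([605, 0, 0]) spool();
translate([28, 12, 440]) stool_2();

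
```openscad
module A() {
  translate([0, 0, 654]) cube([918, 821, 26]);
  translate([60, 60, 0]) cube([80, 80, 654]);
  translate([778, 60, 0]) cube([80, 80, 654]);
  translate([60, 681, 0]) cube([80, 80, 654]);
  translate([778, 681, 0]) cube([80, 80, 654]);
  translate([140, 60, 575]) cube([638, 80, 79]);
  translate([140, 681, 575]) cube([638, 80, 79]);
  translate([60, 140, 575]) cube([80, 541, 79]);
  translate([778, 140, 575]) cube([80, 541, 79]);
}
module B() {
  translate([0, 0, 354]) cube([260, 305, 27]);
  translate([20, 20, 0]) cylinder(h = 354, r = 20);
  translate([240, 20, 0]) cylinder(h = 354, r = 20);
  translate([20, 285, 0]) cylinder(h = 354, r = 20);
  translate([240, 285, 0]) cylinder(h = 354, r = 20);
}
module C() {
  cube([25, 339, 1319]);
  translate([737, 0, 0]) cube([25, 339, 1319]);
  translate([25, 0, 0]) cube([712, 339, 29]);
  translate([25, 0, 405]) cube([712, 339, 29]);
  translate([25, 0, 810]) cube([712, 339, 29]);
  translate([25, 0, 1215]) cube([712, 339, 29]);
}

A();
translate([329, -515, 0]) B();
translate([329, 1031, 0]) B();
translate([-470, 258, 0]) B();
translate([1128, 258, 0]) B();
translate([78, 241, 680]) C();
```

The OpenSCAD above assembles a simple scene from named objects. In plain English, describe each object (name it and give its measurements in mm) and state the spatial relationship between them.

A is a table with a 918×821 mm rectangular top, 26 mm thick, top surface at z = 680 mm, supported by four 80×80 mm square legs, each inset 60 mm from the nearest pair of top edges, running from the floor. Four apron rails, 80 mm thick and 79 mm tall, run between adjacent legs with their top edges flush with the underside of the top and their outer faces flush with the legs' outer faces.

B is a simple wooden stool: a rectangular seat 260 mm (x) by 305 mm (y), 27 mm thick, top face at z = 381 mm, on four round legs, each 40 mm in diameter. The legs rest on z = 0, each leg's axis is inset half a diameter from the nearest pair of seat edges (so the leg's bounding box is flush with the corner).

C is a bookshelf 762 mm wide overall, 339 mm deep and 1319 mm tall. The two sides are 25 mm thick vertical panels. 4 horizontal shelves of 29 mm thickness span between the inner faces of the sides; the lowest shelf sits on the floor and shelves are stacked with a clear vertical gap of 376 mm between each pair.

Four stools sit around the table at the −y, +y, −x, +x sides. The bookshelf is on top of the table, centred.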